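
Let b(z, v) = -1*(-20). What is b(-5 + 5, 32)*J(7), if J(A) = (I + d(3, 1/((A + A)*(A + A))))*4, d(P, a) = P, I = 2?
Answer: 400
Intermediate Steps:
b(z, v) = 20
J(A) = 20 (J(A) = (2 + 3)*4 = 5*4 = 20)
b(-5 + 5, 32)*J(7) = 20*20 = 400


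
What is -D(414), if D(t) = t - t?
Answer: 0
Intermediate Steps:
D(t) = 0
-D(414) = -1*0 = 0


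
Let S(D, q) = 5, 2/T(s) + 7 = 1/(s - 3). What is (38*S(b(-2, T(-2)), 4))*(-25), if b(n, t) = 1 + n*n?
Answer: -4750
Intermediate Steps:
T(s) = 2/(-7 + 1/(-3 + s)) (T(s) = 2/(-7 + 1/(s - 3)) = 2/(-7 + 1/(-3 + s)))
b(n, t) = 1 + n**2
(38*S(b(-2, T(-2)), 4))*(-25) = (38*5)*(-25) = 190*(-25) = -4750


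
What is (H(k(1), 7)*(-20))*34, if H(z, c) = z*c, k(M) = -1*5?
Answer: 23800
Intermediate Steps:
k(M) = -5
H(z, c) = c*z
(H(k(1), 7)*(-20))*34 = ((7*(-5))*(-20))*34 = -35*(-20)*34 = 700*34 = 23800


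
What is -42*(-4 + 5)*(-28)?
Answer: 1176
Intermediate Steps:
-42*(-4 + 5)*(-28) = -42*1*(-28) = -42*(-28) = 1176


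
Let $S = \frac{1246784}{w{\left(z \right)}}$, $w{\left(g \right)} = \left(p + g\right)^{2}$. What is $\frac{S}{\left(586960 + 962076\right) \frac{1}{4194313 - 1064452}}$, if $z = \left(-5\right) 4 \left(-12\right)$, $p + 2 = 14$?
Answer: $\frac{414781103}{10455993} \approx 39.669$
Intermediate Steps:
$p = 12$ ($p = -2 + 14 = 12$)
$z = 240$ ($z = \left(-20\right) \left(-12\right) = 240$)
$w{\left(g \right)} = \left(12 + g\right)^{2}$
$S = \frac{11132}{567}$ ($S = \frac{1246784}{\left(12 + 240\right)^{2}} = \frac{1246784}{252^{2}} = \frac{1246784}{63504} = 1246784 \cdot \frac{1}{63504} = \frac{11132}{567} \approx 19.633$)
$\frac{S}{\left(586960 + 962076\right) \frac{1}{4194313 - 1064452}} = \frac{11132}{567 \frac{586960 + 962076}{4194313 - 1064452}} = \frac{11132}{567 \cdot \frac{1549036}{3129861}} = \frac{11132}{567} \cdot \frac{3129861}{1549036} = \frac{414781103}{10455993}$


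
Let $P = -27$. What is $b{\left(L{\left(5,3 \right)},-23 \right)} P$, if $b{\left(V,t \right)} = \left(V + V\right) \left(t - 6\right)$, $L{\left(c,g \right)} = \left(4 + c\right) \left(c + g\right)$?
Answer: $112752$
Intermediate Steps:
$b{\left(V,t \right)} = 2 V \left(-6 + t\right)$
$b{\left(L{\left(5,3 \right)},-23 \right)} P = 2 \left(5^{2} + 4 \cdot 5 + 4 \cdot 3 + 5 \cdot 3\right) \left(-6 - 23\right) \left(-27\right) = 2 \left(25 + 20 + 12 + 15\right) \left(-29\right) \left(-27\right) = 2 \cdot 72 \left(-29\right) \left(-27\right) = \left(-4176\right) \left(-27\right) = 112752$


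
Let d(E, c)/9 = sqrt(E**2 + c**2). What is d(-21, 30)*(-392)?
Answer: -10584*sqrt(149) ≈ -1.2919e+5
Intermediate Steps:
d(E, c) = 9*sqrt(E**2 + c**2)
d(-21, 30)*(-392) = (9*sqrt((-21)**2 + 30**2))*(-392) = (9*sqrt(441 + 900))*(-392) = (9*sqrt(1341))*(-392) = (9*(3*sqrt(149)))*(-392) = (27*sqrt(149))*(-392) = -10584*sqrt(149)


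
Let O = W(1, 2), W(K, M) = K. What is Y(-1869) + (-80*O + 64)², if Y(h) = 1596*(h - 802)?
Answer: -4262660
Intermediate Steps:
O = 1
Y(h) = -1279992 + 1596*h (Y(h) = 1596*(-802 + h) = -1279992 + 1596*h)
Y(-1869) + (-80*O + 64)² = (-1279992 + 1596*(-1869)) + (-80*1 + 64)² = (-1279992 - 2982924) + (-80 + 64)² = -4262916 + (-16)² = -4262916 + 256 = -4262660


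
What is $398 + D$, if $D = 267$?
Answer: $665$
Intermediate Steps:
$398 + D = 398 + 267 = 665$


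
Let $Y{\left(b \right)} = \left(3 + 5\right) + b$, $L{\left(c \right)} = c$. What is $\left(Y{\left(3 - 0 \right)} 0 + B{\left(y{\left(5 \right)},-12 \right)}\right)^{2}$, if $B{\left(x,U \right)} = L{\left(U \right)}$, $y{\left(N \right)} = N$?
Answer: $144$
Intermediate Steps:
$Y{\left(b \right)} = 8 + b$
$B{\left(x,U \right)} = U$
$\left(Y{\left(3 - 0 \right)} 0 + B{\left(y{\left(5 \right)},-12 \right)}\right)^{2} = \left(\left(8 + \left(3 - 0\right)\right) 0 - 12\right)^{2} = \left(\left(8 + \left(3 + 0\right)\right) 0 - 12\right)^{2} = \left(\left(8 + 3\right) 0 - 12\right)^{2} = \left(11 \cdot 0 - 12\right)^{2} = \left(0 - 12\right)^{2} = \left(-12\right)^{2} = 144$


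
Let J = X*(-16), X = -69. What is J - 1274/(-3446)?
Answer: 1902829/1723 ≈ 1104.4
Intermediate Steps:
J = 1104 (J = -69*(-16) = 1104)
J - 1274/(-3446) = 1104 - 1274/(-3446) = 1104 - 1274*(-1)/3446 = 1104 - 1*(-637/1723) = 1104 + 637/1723 = 1902829/1723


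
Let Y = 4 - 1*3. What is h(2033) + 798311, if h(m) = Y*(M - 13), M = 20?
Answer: 798318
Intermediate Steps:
Y = 1 (Y = 4 - 3 = 1)
h(m) = 7 (h(m) = 1*(20 - 13) = 1*7 = 7)
h(2033) + 798311 = 7 + 798311 = 798318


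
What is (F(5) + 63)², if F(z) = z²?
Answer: 7744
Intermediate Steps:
(F(5) + 63)² = (5² + 63)² = (25 + 63)² = 88² = 7744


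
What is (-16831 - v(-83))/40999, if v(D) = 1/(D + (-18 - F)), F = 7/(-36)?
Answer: -61079663/148785371 ≈ -0.41052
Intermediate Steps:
F = -7/36 (F = 7*(-1/36) = -7/36 ≈ -0.19444)
v(D) = 1/(-641/36 + D) (v(D) = 1/(D + (-18 - 1*(-7/36))) = 1/(D + (-18 + 7/36)) = 1/(D - 641/36) = 1/(-641/36 + D))
(-16831 - v(-83))/40999 = (-16831 - 36/(-641 + 36*(-83)))/40999 = (-16831 - 36/(-641 - 2988))*(1/40999) = (-16831 - 36/(-3629))*(1/40999) = (-16831 - 36*(-1)/3629)*(1/40999) = (-16831 - 1*(-36/3629))*(1/40999) = (-16831 + 36/3629)*(1/40999) = -61079663/3629*1/40999 = -61079663/148785371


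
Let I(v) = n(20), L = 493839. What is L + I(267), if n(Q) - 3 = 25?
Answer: 493867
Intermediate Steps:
n(Q) = 28 (n(Q) = 3 + 25 = 28)
I(v) = 28
L + I(267) = 493839 + 28 = 493867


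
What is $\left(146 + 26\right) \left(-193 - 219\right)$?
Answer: $-70864$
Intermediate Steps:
$\left(146 + 26\right) \left(-193 - 219\right) = 172 \left(-412\right) = -70864$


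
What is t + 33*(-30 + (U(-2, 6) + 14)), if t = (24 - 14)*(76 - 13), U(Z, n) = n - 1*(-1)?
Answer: 333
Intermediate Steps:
U(Z, n) = 1 + n (U(Z, n) = n + 1 = 1 + n)
t = 630 (t = 10*63 = 630)
t + 33*(-30 + (U(-2, 6) + 14)) = 630 + 33*(-30 + ((1 + 6) + 14)) = 630 + 33*(-30 + (7 + 14)) = 630 + 33*(-30 + 21) = 630 + 33*(-9) = 630 - 297 = 333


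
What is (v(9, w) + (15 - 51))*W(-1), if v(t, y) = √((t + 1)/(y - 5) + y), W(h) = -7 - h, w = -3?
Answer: 216 - 3*I*√17 ≈ 216.0 - 12.369*I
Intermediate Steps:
v(t, y) = √(y + (1 + t)/(-5 + y)) (v(t, y) = √((1 + t)/(-5 + y) + y) = √(y + (1 + t)/(-5 + y)))
(v(9, w) + (15 - 51))*W(-1) = (√((1 + 9 - 3*(-5 - 3))/(-5 - 3)) + (15 - 51))*(-7 - 1*(-1)) = (√((1 + 9 - 3*(-8))/(-8)) - 36)*(-7 + 1) = (√(-(1 + 9 + 24)/8) - 36)*(-6) = (√(-⅛*34) - 36)*(-6) = (√(-17/4) - 36)*(-6) = (I*√17/2 - 36)*(-6) = (-36 + I*√17/2)*(-6) = 216 - 3*I*√17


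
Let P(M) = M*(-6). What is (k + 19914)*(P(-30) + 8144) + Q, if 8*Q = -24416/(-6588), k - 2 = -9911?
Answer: 137164828903/1647 ≈ 8.3282e+7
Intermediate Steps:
P(M) = -6*M
k = -9909 (k = 2 - 9911 = -9909)
Q = 763/1647 (Q = (-24416/(-6588))/8 = (-24416*(-1/6588))/8 = (⅛)*(6104/1647) = 763/1647 ≈ 0.46327)
(k + 19914)*(P(-30) + 8144) + Q = (-9909 + 19914)*(-6*(-30) + 8144) + 763/1647 = 10005*(180 + 8144) + 763/1647 = 10005*8324 + 763/1647 = 83281620 + 763/1647 = 137164828903/1647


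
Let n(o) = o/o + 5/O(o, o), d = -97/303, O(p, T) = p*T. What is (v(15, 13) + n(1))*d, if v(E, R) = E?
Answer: -679/101 ≈ -6.7228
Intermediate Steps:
O(p, T) = T*p
d = -97/303 (d = -97*1/303 = -97/303 ≈ -0.32013)
n(o) = 1 + 5/o² (n(o) = o/o + 5/((o*o)) = 1 + 5/(o²) = 1 + 5/o²)
(v(15, 13) + n(1))*d = (15 + (1 + 5/1²))*(-97/303) = (15 + (1 + 5*1))*(-97/303) = (15 + (1 + 5))*(-97/303) = (15 + 6)*(-97/303) = 21*(-97/303) = -679/101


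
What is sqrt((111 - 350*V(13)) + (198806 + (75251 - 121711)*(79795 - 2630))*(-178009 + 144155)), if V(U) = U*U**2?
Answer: sqrt(121362766911437) ≈ 1.1016e+7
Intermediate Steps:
V(U) = U**3
sqrt((111 - 350*V(13)) + (198806 + (75251 - 121711)*(79795 - 2630))*(-178009 + 144155)) = sqrt((111 - 350*13**3) + (198806 + (75251 - 121711)*(79795 - 2630))*(-178009 + 144155)) = sqrt((111 - 350*2197) + (198806 - 46460*77165)*(-33854)) = sqrt((111 - 768950) + (198806 - 3585085900)*(-33854)) = sqrt(-768839 - 3584887094*(-33854)) = sqrt(-768839 + 121362767680276) = sqrt(121362766911437)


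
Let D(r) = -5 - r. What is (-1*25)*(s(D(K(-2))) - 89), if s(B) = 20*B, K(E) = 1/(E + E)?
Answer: 4600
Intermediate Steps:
K(E) = 1/(2*E)
(-1*25)*(s(D(K(-2))) - 89) = (-1*25)*(20*(-5 - 1/(2*(-2))) - 89) = -25*(20*(-5 - (-1)/(2*2)) - 89) = -25*(20*(-5 - 1*(-1/4)) - 89) = -25*(20*(-5 + 1/4) - 89) = -25*(20*(-19/4) - 89) = -25*(-95 - 89) = -25*(-184) = 4600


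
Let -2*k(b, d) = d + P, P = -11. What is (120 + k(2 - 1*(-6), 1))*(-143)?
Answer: -17875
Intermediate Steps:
k(b, d) = 11/2 - d/2 (k(b, d) = -(d - 11)/2 = -(-11 + d)/2 = 11/2 - d/2)
(120 + k(2 - 1*(-6), 1))*(-143) = (120 + (11/2 - 1/2*1))*(-143) = (120 + (11/2 - 1/2))*(-143) = (120 + 5)*(-143) = 125*(-143) = -17875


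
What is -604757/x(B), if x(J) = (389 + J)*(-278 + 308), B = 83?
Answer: -604757/14160 ≈ -42.709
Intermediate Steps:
x(J) = 11670 + 30*J (x(J) = (389 + J)*30 = 11670 + 30*J)
-604757/x(B) = -604757/(11670 + 30*83) = -604757/(11670 + 2490) = -604757/14160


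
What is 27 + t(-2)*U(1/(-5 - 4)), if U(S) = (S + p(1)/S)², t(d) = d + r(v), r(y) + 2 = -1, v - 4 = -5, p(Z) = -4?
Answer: -519458/81 ≈ -6413.1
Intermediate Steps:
v = -1 (v = 4 - 5 = -1)
r(y) = -3 (r(y) = -2 - 1 = -3)
t(d) = -3 + d (t(d) = d - 3 = -3 + d)
U(S) = (S - 4/S)²
27 + t(-2)*U(1/(-5 - 4)) = 27 + (-3 - 2)*((-4 + (1/(-5 - 4))²)²/(1/(-5 - 4))²) = 27 - 5*(-4 + (1/(-9))²)²/(1/(-9))² = 27 - 5*(-4 + (-⅑)²)²/(-⅑)² = 27 - 405*(-4 + 1/81)² = 27 - 405*(-323/81)² = 27 - 405*104329/6561 = 27 - 5*104329/81 = 27 - 521645/81 = -519458/81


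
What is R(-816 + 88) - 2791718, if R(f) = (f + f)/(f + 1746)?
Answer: -1420985190/509 ≈ -2.7917e+6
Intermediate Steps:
R(f) = 2*f/(1746 + f) (R(f) = (2*f)/(1746 + f) = 2*f/(1746 + f))
R(-816 + 88) - 2791718 = 2*(-816 + 88)/(1746 + (-816 + 88)) - 2791718 = 2*(-728)/(1746 - 728) - 2791718 = 2*(-728)/1018 - 2791718 = 2*(-728)*(1/1018) - 2791718 = -728/509 - 2791718 = -1420985190/509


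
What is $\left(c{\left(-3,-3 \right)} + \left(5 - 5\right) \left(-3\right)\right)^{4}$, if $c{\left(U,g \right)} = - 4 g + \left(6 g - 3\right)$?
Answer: $6561$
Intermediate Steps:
$c{\left(U,g \right)} = -3 + 2 g$ ($c{\left(U,g \right)} = - 4 g + \left(-3 + 6 g\right) = -3 + 2 g$)
$\left(c{\left(-3,-3 \right)} + \left(5 - 5\right) \left(-3\right)\right)^{4} = \left(\left(-3 + 2 \left(-3\right)\right) + \left(5 - 5\right) \left(-3\right)\right)^{4} = \left(\left(-3 - 6\right) + 0 \left(-3\right)\right)^{4} = \left(-9 + 0\right)^{4} = \left(-9\right)^{4} = 6561$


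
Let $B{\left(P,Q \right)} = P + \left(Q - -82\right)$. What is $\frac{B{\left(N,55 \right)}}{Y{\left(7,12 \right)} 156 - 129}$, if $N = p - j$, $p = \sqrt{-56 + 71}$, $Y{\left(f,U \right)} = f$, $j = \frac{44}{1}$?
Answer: $\frac{31}{321} + \frac{\sqrt{15}}{963} \approx 0.10059$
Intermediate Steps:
$j = 44$ ($j = 44 \cdot 1 = 44$)
$p = \sqrt{15} \approx 3.873$
$N = -44 + \sqrt{15}$ ($N = \sqrt{15} - 44 = -44 + \sqrt{15} \approx -40.127$)
$B{\left(P,Q \right)} = 82 + P + Q$ ($B{\left(P,Q \right)} = P + \left(Q + 82\right) = P + \left(82 + Q\right) = 82 + P + Q$)
$\frac{B{\left(N,55 \right)}}{Y{\left(7,12 \right)} 156 - 129} = \frac{82 - \left(44 - \sqrt{15}\right) + 55}{7 \cdot 156 - 129} = \frac{93 + \sqrt{15}}{1092 - 129} = \frac{93 + \sqrt{15}}{963} = \left(93 + \sqrt{15}\right) \frac{1}{963} = \frac{31}{321} + \frac{\sqrt{15}}{963}$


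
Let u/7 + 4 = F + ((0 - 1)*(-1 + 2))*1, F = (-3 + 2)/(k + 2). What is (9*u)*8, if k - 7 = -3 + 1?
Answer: -2592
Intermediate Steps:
k = 5 (k = 7 + (-3 + 1) = 7 - 2 = 5)
F = -⅐ (F = (-3 + 2)/(5 + 2) = -1/7 = -1*⅐ = -⅐ ≈ -0.14286)
u = -36 (u = -28 + 7*(-⅐ + ((0 - 1)*(-1 + 2))*1) = -28 + 7*(-⅐ - 1*1*1) = -28 + 7*(-⅐ - 1*1) = -28 + 7*(-⅐ - 1) = -28 + 7*(-8/7) = -28 - 8 = -36)
(9*u)*8 = (9*(-36))*8 = -324*8 = -2592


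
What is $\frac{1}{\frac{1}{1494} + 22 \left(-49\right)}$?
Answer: $- \frac{1494}{1610531} \approx -0.00092764$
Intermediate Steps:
$\frac{1}{\frac{1}{1494} + 22 \left(-49\right)} = \frac{1}{\frac{1}{1494} - 1078} = \frac{1}{- \frac{1610531}{1494}} = - \frac{1494}{1610531}$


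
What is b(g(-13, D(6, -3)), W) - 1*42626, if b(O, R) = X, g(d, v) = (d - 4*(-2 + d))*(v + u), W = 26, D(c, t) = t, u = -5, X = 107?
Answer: -42519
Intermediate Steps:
g(d, v) = (-5 + v)*(8 - 3*d) (g(d, v) = (d - 4*(-2 + d))*(v - 5) = (d + (8 - 4*d))*(-5 + v) = (8 - 3*d)*(-5 + v) = (-5 + v)*(8 - 3*d))
b(O, R) = 107
b(g(-13, D(6, -3)), W) - 1*42626 = 107 - 1*42626 = 107 - 42626 = -42519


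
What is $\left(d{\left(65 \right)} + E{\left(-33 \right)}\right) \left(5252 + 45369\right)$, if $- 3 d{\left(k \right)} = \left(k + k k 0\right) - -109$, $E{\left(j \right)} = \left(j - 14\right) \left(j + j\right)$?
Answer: $154090324$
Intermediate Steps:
$E{\left(j \right)} = 2 j \left(-14 + j\right)$ ($E{\left(j \right)} = \left(-14 + j\right) 2 j = 2 j \left(-14 + j\right)$)
$d{\left(k \right)} = - \frac{109}{3} - \frac{k}{3}$ ($d{\left(k \right)} = - \frac{\left(k + k k 0\right) - -109}{3} = - \frac{\left(k + k^{2} \cdot 0\right) + 109}{3} = - \frac{\left(k + 0\right) + 109}{3} = - \frac{k + 109}{3} = - \frac{109 + k}{3} = - \frac{109}{3} - \frac{k}{3}$)
$\left(d{\left(65 \right)} + E{\left(-33 \right)}\right) \left(5252 + 45369\right) = \left(\left(- \frac{109}{3} - \frac{65}{3}\right) + 2 \left(-33\right) \left(-14 - 33\right)\right) \left(5252 + 45369\right) = \left(\left(- \frac{109}{3} - \frac{65}{3}\right) + 2 \left(-33\right) \left(-47\right)\right) 50621 = \left(-58 + 3102\right) 50621 = 3044 \cdot 50621 = 154090324$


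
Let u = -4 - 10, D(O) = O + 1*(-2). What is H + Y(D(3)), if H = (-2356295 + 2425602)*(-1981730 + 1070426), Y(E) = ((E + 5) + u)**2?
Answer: -63159746264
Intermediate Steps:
D(O) = -2 + O (D(O) = O - 2 = -2 + O)
u = -14
Y(E) = (-9 + E)**2 (Y(E) = ((E + 5) - 14)**2 = ((5 + E) - 14)**2 = (-9 + E)**2)
H = -63159746328 (H = 69307*(-911304) = -63159746328)
H + Y(D(3)) = -63159746328 + (-9 + (-2 + 3))**2 = -63159746328 + (-9 + 1)**2 = -63159746328 + (-8)**2 = -63159746328 + 64 = -63159746264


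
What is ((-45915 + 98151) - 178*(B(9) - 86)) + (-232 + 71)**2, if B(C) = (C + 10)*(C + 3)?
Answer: 52881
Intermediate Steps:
B(C) = (3 + C)*(10 + C) (B(C) = (10 + C)*(3 + C) = (3 + C)*(10 + C))
((-45915 + 98151) - 178*(B(9) - 86)) + (-232 + 71)**2 = ((-45915 + 98151) - 178*((30 + 9**2 + 13*9) - 86)) + (-232 + 71)**2 = (52236 - 178*((30 + 81 + 117) - 86)) + (-161)**2 = (52236 - 178*(228 - 86)) + 25921 = (52236 - 178*142) + 25921 = (52236 - 25276) + 25921 = 26960 + 25921 = 52881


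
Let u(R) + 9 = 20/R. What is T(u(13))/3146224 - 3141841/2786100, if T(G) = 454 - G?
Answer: -32121862111273/28488507730800 ≈ -1.1275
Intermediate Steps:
u(R) = -9 + 20/R
T(u(13))/3146224 - 3141841/2786100 = (454 - (-9 + 20/13))/3146224 - 3141841/2786100 = (454 - (-9 + 20*(1/13)))*(1/3146224) - 3141841*1/2786100 = (454 - (-9 + 20/13))*(1/3146224) - 3141841/2786100 = (454 - 1*(-97/13))*(1/3146224) - 3141841/2786100 = (454 + 97/13)*(1/3146224) - 3141841/2786100 = (5999/13)*(1/3146224) - 3141841/2786100 = 5999/40900912 - 3141841/2786100 = -32121862111273/28488507730800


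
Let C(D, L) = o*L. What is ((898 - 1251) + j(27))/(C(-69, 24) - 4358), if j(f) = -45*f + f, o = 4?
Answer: 1541/4262 ≈ 0.36157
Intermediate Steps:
C(D, L) = 4*L
j(f) = -44*f
((898 - 1251) + j(27))/(C(-69, 24) - 4358) = ((898 - 1251) - 44*27)/(4*24 - 4358) = (-353 - 1188)/(96 - 4358) = -1541/(-4262) = -1541*(-1/4262) = 1541/4262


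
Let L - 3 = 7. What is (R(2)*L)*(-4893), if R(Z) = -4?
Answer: 195720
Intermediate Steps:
L = 10 (L = 3 + 7 = 10)
(R(2)*L)*(-4893) = -4*10*(-4893) = -40*(-4893) = 195720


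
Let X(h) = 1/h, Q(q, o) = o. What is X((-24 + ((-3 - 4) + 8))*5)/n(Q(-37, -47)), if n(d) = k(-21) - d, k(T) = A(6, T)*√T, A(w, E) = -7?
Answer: -47/372370 - 7*I*√21/372370 ≈ -0.00012622 - 8.6146e-5*I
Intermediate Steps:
k(T) = -7*√T
n(d) = -d - 7*I*√21 (n(d) = -7*I*√21 - d = -d - 7*I*√21)
X((-24 + ((-3 - 4) + 8))*5)/n(Q(-37, -47)) = 1/((((-24 + ((-3 - 4) + 8))*5))*(-1*(-47) - 7*I*√21)) = 1/((((-24 + (-7 + 8))*5))*(47 - 7*I*√21)) = 1/((((-24 + 1)*5))*(47 - 7*I*√21)) = 1/(((-23*5))*(47 - 7*I*√21)) = 1/((-115)*(47 - 7*I*√21)) = -1/(115*(47 - 7*I*√21))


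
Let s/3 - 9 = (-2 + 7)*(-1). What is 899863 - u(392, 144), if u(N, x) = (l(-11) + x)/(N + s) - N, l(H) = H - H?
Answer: 90925719/101 ≈ 9.0026e+5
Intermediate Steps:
s = 12 (s = 27 + 3*((-2 + 7)*(-1)) = 27 + 3*(5*(-1)) = 27 + 3*(-5) = 27 - 15 = 12)
l(H) = 0
u(N, x) = -N + x/(12 + N) (u(N, x) = (0 + x)/(N + 12) - N = x/(12 + N) - N = -N + x/(12 + N))
899863 - u(392, 144) = 899863 - (144 - 1*392² - 12*392)/(12 + 392) = 899863 - (144 - 1*153664 - 4704)/404 = 899863 - (144 - 153664 - 4704)/404 = 899863 - (-158224)/404 = 899863 - 1*(-39556/101) = 899863 + 39556/101 = 90925719/101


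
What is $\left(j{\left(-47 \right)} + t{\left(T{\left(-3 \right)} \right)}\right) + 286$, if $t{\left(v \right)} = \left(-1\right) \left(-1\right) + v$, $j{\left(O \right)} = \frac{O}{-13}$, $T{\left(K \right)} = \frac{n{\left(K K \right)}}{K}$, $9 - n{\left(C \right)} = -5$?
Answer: $\frac{11152}{39} \approx 285.95$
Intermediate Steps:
$n{\left(C \right)} = 14$ ($n{\left(C \right)} = 9 - -5 = 9 + 5 = 14$)
$T{\left(K \right)} = \frac{14}{K}$
$j{\left(O \right)} = - \frac{O}{13}$ ($j{\left(O \right)} = O \left(- \frac{1}{13}\right) = - \frac{O}{13}$)
$t{\left(v \right)} = 1 + v$
$\left(j{\left(-47 \right)} + t{\left(T{\left(-3 \right)} \right)}\right) + 286 = \left(\left(- \frac{1}{13}\right) \left(-47\right) + \left(1 + \frac{14}{-3}\right)\right) + 286 = \left(\frac{47}{13} + \left(1 + 14 \left(- \frac{1}{3}\right)\right)\right) + 286 = \left(\frac{47}{13} + \left(1 - \frac{14}{3}\right)\right) + 286 = \left(\frac{47}{13} - \frac{11}{3}\right) + 286 = - \frac{2}{39} + 286 = \frac{11152}{39}$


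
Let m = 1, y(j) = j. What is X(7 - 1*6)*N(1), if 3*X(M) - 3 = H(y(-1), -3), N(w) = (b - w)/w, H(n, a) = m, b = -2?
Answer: -4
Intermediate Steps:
H(n, a) = 1
N(w) = (-2 - w)/w
X(M) = 4/3 (X(M) = 1 + (⅓)*1 = 1 + ⅓ = 4/3)
X(7 - 1*6)*N(1) = 4*((-2 - 1*1)/1)/3 = 4*(1*(-2 - 1))/3 = 4*(1*(-3))/3 = (4/3)*(-3) = -4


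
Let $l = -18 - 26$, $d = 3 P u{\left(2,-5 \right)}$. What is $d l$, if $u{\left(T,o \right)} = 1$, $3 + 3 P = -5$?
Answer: $352$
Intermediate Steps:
$P = - \frac{8}{3}$ ($P = -1 + \frac{1}{3} \left(-5\right) = -1 - \frac{5}{3} = - \frac{8}{3} \approx -2.6667$)
$d = -8$ ($d = 3 \left(- \frac{8}{3}\right) 1 = \left(-8\right) 1 = -8$)
$l = -44$ ($l = -18 - 26 = -44$)
$d l = \left(-8\right) \left(-44\right) = 352$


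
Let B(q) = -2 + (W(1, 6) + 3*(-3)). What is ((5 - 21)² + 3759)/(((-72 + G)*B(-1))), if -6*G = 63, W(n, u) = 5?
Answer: 73/9 ≈ 8.1111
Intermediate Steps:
G = -21/2 (G = -⅙*63 = -21/2 ≈ -10.500)
B(q) = -6 (B(q) = -2 + (5 + 3*(-3)) = -2 + (5 - 9) = -2 - 4 = -6)
((5 - 21)² + 3759)/(((-72 + G)*B(-1))) = ((5 - 21)² + 3759)/(((-72 - 21/2)*(-6))) = ((-16)² + 3759)/((-165/2*(-6))) = (256 + 3759)/495 = 4015*(1/495) = 73/9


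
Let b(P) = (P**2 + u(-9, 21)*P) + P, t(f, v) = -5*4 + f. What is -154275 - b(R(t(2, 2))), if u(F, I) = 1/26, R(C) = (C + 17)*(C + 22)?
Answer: -2005729/13 ≈ -1.5429e+5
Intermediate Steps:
t(f, v) = -20 + f
R(C) = (17 + C)*(22 + C)
u(F, I) = 1/26
b(P) = P**2 + 27*P/26 (b(P) = (P**2 + P/26) + P = P**2 + 27*P/26)
-154275 - b(R(t(2, 2))) = -154275 - (374 + (-20 + 2)**2 + 39*(-20 + 2))*(27 + 26*(374 + (-20 + 2)**2 + 39*(-20 + 2)))/26 = -154275 - (374 + (-18)**2 + 39*(-18))*(27 + 26*(374 + (-18)**2 + 39*(-18)))/26 = -154275 - (374 + 324 - 702)*(27 + 26*(374 + 324 - 702))/26 = -154275 - (-4)*(27 + 26*(-4))/26 = -154275 - (-4)*(27 - 104)/26 = -154275 - (-4)*(-77)/26 = -154275 - 1*154/13 = -154275 - 154/13 = -2005729/13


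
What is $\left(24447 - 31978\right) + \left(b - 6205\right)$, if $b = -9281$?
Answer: $-23017$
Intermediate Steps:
$\left(24447 - 31978\right) + \left(b - 6205\right) = \left(24447 - 31978\right) - 15486 = -7531 - 15486 = -23017$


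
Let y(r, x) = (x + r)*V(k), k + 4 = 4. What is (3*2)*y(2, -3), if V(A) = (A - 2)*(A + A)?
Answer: 0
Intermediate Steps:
k = 0 (k = -4 + 4 = 0)
V(A) = 2*A*(-2 + A) (V(A) = (-2 + A)*(2*A) = 2*A*(-2 + A))
y(r, x) = 0 (y(r, x) = (x + r)*(2*0*(-2 + 0)) = (r + x)*(2*0*(-2)) = (r + x)*0 = 0)
(3*2)*y(2, -3) = (3*2)*0 = 6*0 = 0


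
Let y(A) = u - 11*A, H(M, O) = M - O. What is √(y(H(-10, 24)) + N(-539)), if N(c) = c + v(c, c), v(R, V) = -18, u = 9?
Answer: I*√174 ≈ 13.191*I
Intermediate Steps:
y(A) = 9 - 11*A
N(c) = -18 + c (N(c) = c - 18 = -18 + c)
√(y(H(-10, 24)) + N(-539)) = √((9 - 11*(-10 - 1*24)) + (-18 - 539)) = √((9 - 11*(-10 - 24)) - 557) = √((9 - 11*(-34)) - 557) = √((9 + 374) - 557) = √(383 - 557) = √(-174) = I*√174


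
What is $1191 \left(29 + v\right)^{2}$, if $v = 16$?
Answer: $2411775$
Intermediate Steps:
$1191 \left(29 + v\right)^{2} = 1191 \left(29 + 16\right)^{2} = 1191 \cdot 45^{2} = 1191 \cdot 2025 = 2411775$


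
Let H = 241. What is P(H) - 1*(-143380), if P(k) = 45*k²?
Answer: 2757025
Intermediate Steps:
P(H) - 1*(-143380) = 45*241² - 1*(-143380) = 45*58081 + 143380 = 2613645 + 143380 = 2757025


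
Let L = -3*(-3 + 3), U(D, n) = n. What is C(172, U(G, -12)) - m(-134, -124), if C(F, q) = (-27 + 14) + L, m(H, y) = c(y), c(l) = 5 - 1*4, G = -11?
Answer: -14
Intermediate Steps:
L = 0 (L = -3*0 = 0)
c(l) = 1 (c(l) = 5 - 4 = 1)
m(H, y) = 1
C(F, q) = -13 (C(F, q) = (-27 + 14) + 0 = -13 + 0 = -13)
C(172, U(G, -12)) - m(-134, -124) = -13 - 1*1 = -13 - 1 = -14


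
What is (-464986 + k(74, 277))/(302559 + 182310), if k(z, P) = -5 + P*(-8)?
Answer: -467207/484869 ≈ -0.96357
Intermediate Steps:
k(z, P) = -5 - 8*P
(-464986 + k(74, 277))/(302559 + 182310) = (-464986 + (-5 - 8*277))/(302559 + 182310) = (-464986 + (-5 - 2216))/484869 = (-464986 - 2221)*(1/484869) = -467207*1/484869 = -467207/484869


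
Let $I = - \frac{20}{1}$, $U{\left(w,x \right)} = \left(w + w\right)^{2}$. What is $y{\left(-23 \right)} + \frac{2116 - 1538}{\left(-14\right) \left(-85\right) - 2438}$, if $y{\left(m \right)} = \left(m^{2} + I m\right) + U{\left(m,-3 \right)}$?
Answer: $\frac{1937231}{624} \approx 3104.5$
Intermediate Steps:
$U{\left(w,x \right)} = 4 w^{2}$ ($U{\left(w,x \right)} = \left(2 w\right)^{2} = 4 w^{2}$)
$I = -20$ ($I = \left(-20\right) 1 = -20$)
$y{\left(m \right)} = - 20 m + 5 m^{2}$ ($y{\left(m \right)} = \left(m^{2} - 20 m\right) + 4 m^{2} = - 20 m + 5 m^{2}$)
$y{\left(-23 \right)} + \frac{2116 - 1538}{\left(-14\right) \left(-85\right) - 2438} = 5 \left(-23\right) \left(-4 - 23\right) + \frac{2116 - 1538}{\left(-14\right) \left(-85\right) - 2438} = 5 \left(-23\right) \left(-27\right) + \frac{578}{1190 - 2438} = 3105 + \frac{578}{-1248} = 3105 + 578 \left(- \frac{1}{1248}\right) = 3105 - \frac{289}{624} = \frac{1937231}{624}$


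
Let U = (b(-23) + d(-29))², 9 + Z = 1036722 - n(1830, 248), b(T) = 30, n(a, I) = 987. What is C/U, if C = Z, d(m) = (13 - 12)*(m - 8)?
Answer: 1035726/49 ≈ 21137.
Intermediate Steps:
Z = 1035726 (Z = -9 + (1036722 - 1*987) = -9 + (1036722 - 987) = -9 + 1035735 = 1035726)
d(m) = -8 + m (d(m) = 1*(-8 + m) = -8 + m)
C = 1035726
U = 49 (U = (30 + (-8 - 29))² = (30 - 37)² = (-7)² = 49)
C/U = 1035726/49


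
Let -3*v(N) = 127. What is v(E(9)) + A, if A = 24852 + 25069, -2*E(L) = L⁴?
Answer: 149636/3 ≈ 49879.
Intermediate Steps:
E(L) = -L⁴/2
v(N) = -127/3 (v(N) = -⅓*127 = -127/3)
A = 49921
v(E(9)) + A = -127/3 + 49921 = 149636/3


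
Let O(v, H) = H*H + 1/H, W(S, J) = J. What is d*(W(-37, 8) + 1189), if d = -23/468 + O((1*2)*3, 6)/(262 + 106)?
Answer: 562723/9568 ≈ 58.813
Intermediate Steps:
O(v, H) = 1/H + H² (O(v, H) = H² + 1/H = 1/H + H²)
d = 4231/86112 (d = -23/468 + ((1 + 6³)/6)/(262 + 106) = -23*1/468 + ((1 + 216)/6)/368 = -23/468 + ((⅙)*217)*(1/368) = -23/468 + (217/6)*(1/368) = -23/468 + 217/2208 = 4231/86112 ≈ 0.049134)
d*(W(-37, 8) + 1189) = 4231*(8 + 1189)/86112 = (4231/86112)*1197 = 562723/9568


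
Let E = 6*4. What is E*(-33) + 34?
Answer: -758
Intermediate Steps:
E = 24
E*(-33) + 34 = 24*(-33) + 34 = -792 + 34 = -758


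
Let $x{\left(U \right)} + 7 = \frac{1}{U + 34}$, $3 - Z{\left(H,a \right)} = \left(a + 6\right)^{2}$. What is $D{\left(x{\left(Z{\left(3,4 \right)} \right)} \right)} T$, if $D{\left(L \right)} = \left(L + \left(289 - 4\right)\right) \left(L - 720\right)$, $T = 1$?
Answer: $- \frac{802130426}{3969} \approx -2.021 \cdot 10^{5}$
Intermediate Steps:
$Z{\left(H,a \right)} = 3 - \left(6 + a\right)^{2}$ ($Z{\left(H,a \right)} = 3 - \left(a + 6\right)^{2} = 3 - \left(6 + a\right)^{2}$)
$x{\left(U \right)} = -7 + \frac{1}{34 + U}$ ($x{\left(U \right)} = -7 + \frac{1}{U + 34} = -7 + \frac{1}{34 + U}$)
$D{\left(L \right)} = \left(-720 + L\right) \left(285 + L\right)$ ($D{\left(L \right)} = \left(L + \left(289 - 4\right)\right) \left(-720 + L\right) = \left(L + 285\right) \left(-720 + L\right) = \left(285 + L\right) \left(-720 + L\right) = \left(-720 + L\right) \left(285 + L\right)$)
$D{\left(x{\left(Z{\left(3,4 \right)} \right)} \right)} T = \left(-205200 + \left(\frac{-237 - 7 \left(3 - \left(6 + 4\right)^{2}\right)}{34 + \left(3 - \left(6 + 4\right)^{2}\right)}\right)^{2} - 435 \frac{-237 - 7 \left(3 - \left(6 + 4\right)^{2}\right)}{34 + \left(3 - \left(6 + 4\right)^{2}\right)}\right) 1 = \left(-205200 + \left(\frac{-237 - 7 \left(3 - 10^{2}\right)}{34 + \left(3 - 10^{2}\right)}\right)^{2} - 435 \frac{-237 - 7 \left(3 - 10^{2}\right)}{34 + \left(3 - 10^{2}\right)}\right) 1 = \left(-205200 + \left(\frac{-237 - 7 \left(3 - 100\right)}{34 + \left(3 - 100\right)}\right)^{2} - 435 \frac{-237 - 7 \left(3 - 100\right)}{34 + \left(3 - 100\right)}\right) 1 = \left(-205200 + \left(\frac{-237 - -679}{34 - 97}\right)^{2} - 435 \frac{-237 - -679}{34 - 97}\right) 1 = \left(-205200 + \left(\frac{-237 + 679}{-63}\right)^{2} - 435 \frac{-237 + 679}{-63}\right) 1 = \left(-205200 + \left(\left(- \frac{1}{63}\right) 442\right)^{2} - 435 \left(\left(- \frac{1}{63}\right) 442\right)\right) 1 = \left(-205200 + \left(- \frac{442}{63}\right)^{2} - - \frac{64090}{21}\right) 1 = \left(-205200 + \frac{195364}{3969} + \frac{64090}{21}\right) 1 = \left(- \frac{802130426}{3969}\right) 1 = - \frac{802130426}{3969}$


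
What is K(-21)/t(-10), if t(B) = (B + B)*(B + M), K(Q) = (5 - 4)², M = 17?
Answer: -1/140 ≈ -0.0071429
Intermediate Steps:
K(Q) = 1 (K(Q) = 1² = 1)
t(B) = 2*B*(17 + B) (t(B) = (B + B)*(B + 17) = (2*B)*(17 + B) = 2*B*(17 + B))
K(-21)/t(-10) = 1/(2*(-10)*(17 - 10)) = 1/(2*(-10)*7) = 1/(-140) = 1*(-1/140) = -1/140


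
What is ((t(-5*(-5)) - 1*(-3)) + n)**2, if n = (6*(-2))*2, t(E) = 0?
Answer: 441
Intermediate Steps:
n = -24 (n = -12*2 = -24)
((t(-5*(-5)) - 1*(-3)) + n)**2 = ((0 - 1*(-3)) - 24)**2 = ((0 + 3) - 24)**2 = (3 - 24)**2 = (-21)**2 = 441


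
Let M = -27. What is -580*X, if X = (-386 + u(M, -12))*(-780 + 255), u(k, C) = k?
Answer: -125758500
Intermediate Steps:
X = 216825 (X = (-386 - 27)*(-780 + 255) = -413*(-525) = 216825)
-580*X = -580*216825 = -125758500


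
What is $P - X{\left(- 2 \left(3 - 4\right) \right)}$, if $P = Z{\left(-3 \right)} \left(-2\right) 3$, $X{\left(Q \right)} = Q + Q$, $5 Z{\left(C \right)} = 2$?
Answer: $- \frac{32}{5} \approx -6.4$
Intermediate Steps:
$Z{\left(C \right)} = \frac{2}{5}$ ($Z{\left(C \right)} = \frac{1}{5} \cdot 2 = \frac{2}{5}$)
$X{\left(Q \right)} = 2 Q$
$P = - \frac{12}{5}$ ($P = \frac{2}{5} \left(-2\right) 3 = \left(- \frac{4}{5}\right) 3 = - \frac{12}{5} \approx -2.4$)
$P - X{\left(- 2 \left(3 - 4\right) \right)} = - \frac{12}{5} - 2 \left(- 2 \left(3 - 4\right)\right) = - \frac{12}{5} - 2 \left(\left(-2\right) \left(-1\right)\right) = - \frac{12}{5} - 2 \cdot 2 = - \frac{12}{5} - 4 = - \frac{32}{5}$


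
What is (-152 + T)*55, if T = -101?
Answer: -13915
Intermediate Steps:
(-152 + T)*55 = (-152 - 101)*55 = -253*55 = -13915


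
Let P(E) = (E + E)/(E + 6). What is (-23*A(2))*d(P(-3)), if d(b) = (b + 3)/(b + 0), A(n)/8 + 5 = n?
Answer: -276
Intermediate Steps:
A(n) = -40 + 8*n
P(E) = 2*E/(6 + E) (P(E) = (2*E)/(6 + E) = 2*E/(6 + E))
d(b) = (3 + b)/b
(-23*A(2))*d(P(-3)) = (-23*(-40 + 8*2))*((3 + 2*(-3)/(6 - 3))/((2*(-3)/(6 - 3)))) = (-23*(-40 + 16))*((3 + 2*(-3)/3)/((2*(-3)/3))) = (-23*(-24))*((3 + 2*(-3)*(⅓))/((2*(-3)*(⅓)))) = 552*((3 - 2)/(-2)) = 552*(-½*1) = 552*(-½) = -276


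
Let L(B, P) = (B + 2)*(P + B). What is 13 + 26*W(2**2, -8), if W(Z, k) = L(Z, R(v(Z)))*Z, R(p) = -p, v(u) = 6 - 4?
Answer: 1261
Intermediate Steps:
v(u) = 2
L(B, P) = (2 + B)*(B + P)
W(Z, k) = Z*(-4 + Z**2) (W(Z, k) = (Z**2 + 2*Z + 2*(-1*2) + Z*(-1*2))*Z = (Z**2 + 2*Z + 2*(-2) + Z*(-2))*Z = (Z**2 + 2*Z - 4 - 2*Z)*Z = (-4 + Z**2)*Z = Z*(-4 + Z**2))
13 + 26*W(2**2, -8) = 13 + 26*(2**2*(-4 + (2**2)**2)) = 13 + 26*(4*(-4 + 4**2)) = 13 + 26*(4*(-4 + 16)) = 13 + 26*(4*12) = 13 + 26*48 = 13 + 1248 = 1261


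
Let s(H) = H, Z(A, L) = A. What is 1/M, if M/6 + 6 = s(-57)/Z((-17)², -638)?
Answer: -289/10746 ≈ -0.026894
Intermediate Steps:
M = -10746/289 (M = -36 + 6*(-57/((-17)²)) = -36 + 6*(-57/289) = -36 - 342/289 = -10746/289 ≈ -37.183)
1/M = 1/(-10746/289) = -289/10746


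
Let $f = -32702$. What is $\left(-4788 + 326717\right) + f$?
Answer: $289227$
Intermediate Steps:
$\left(-4788 + 326717\right) + f = \left(-4788 + 326717\right) - 32702 = 321929 - 32702 = 289227$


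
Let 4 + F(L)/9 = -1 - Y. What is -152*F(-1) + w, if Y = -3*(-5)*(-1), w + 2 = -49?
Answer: -13731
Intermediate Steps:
w = -51 (w = -2 - 49 = -51)
Y = -15 (Y = 15*(-1) = -15)
F(L) = 90 (F(L) = -36 + 9*(-1 - 1*(-15)) = -36 + 9*(-1 + 15) = -36 + 9*14 = -36 + 126 = 90)
-152*F(-1) + w = -152*90 - 51 = -13680 - 51 = -13731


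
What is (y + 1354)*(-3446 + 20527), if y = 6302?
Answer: 130772136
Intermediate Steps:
(y + 1354)*(-3446 + 20527) = (6302 + 1354)*(-3446 + 20527) = 7656*17081 = 130772136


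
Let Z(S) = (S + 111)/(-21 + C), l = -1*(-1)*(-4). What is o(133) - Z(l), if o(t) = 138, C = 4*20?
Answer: 8035/59 ≈ 136.19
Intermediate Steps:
C = 80
l = -4 (l = 1*(-4) = -4)
Z(S) = 111/59 + S/59 (Z(S) = (S + 111)/(-21 + 80) = (111 + S)/59 = (111 + S)*(1/59) = 111/59 + S/59)
o(133) - Z(l) = 138 - (111/59 + (1/59)*(-4)) = 138 - (111/59 - 4/59) = 138 - 1*107/59 = 138 - 107/59 = 8035/59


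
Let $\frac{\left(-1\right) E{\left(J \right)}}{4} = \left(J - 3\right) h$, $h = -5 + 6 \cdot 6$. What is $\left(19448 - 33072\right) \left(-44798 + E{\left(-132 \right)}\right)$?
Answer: $382262192$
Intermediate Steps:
$h = 31$ ($h = -5 + 36 = 31$)
$E{\left(J \right)} = 372 - 124 J$ ($E{\left(J \right)} = - 4 \left(J - 3\right) 31 = - 4 \left(-3 + J\right) 31 = - 4 \left(-93 + 31 J\right) = 372 - 124 J$)
$\left(19448 - 33072\right) \left(-44798 + E{\left(-132 \right)}\right) = \left(19448 - 33072\right) \left(-44798 + \left(372 - -16368\right)\right) = - 13624 \left(-44798 + \left(372 + 16368\right)\right) = - 13624 \left(-44798 + 16740\right) = \left(-13624\right) \left(-28058\right) = 382262192$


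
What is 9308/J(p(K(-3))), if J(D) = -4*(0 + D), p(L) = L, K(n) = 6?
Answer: -2327/6 ≈ -387.83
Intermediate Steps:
J(D) = -4*D
9308/J(p(K(-3))) = 9308/((-4*6)) = 9308/(-24) = 9308*(-1/24) = -2327/6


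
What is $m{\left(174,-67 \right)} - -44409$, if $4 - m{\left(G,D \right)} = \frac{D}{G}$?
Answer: $\frac{7727929}{174} \approx 44413.0$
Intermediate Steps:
$m{\left(G,D \right)} = 4 - \frac{D}{G}$
$m{\left(174,-67 \right)} - -44409 = \left(4 - - \frac{67}{174}\right) - -44409 = \left(4 - \left(-67\right) \frac{1}{174}\right) + 44409 = \left(4 + \frac{67}{174}\right) + 44409 = \frac{763}{174} + 44409 = \frac{7727929}{174}$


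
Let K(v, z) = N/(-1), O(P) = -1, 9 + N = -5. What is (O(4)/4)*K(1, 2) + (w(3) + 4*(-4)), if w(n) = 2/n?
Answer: -113/6 ≈ -18.833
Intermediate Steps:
N = -14 (N = -9 - 5 = -14)
K(v, z) = 14 (K(v, z) = -14/(-1) = -14*(-1) = 14)
(O(4)/4)*K(1, 2) + (w(3) + 4*(-4)) = (-1/4)*14 + (2/3 + 4*(-4)) = ((¼)*(-1))*14 + (2*(⅓) - 16) = -¼*14 + (⅔ - 16) = -7/2 - 46/3 = -113/6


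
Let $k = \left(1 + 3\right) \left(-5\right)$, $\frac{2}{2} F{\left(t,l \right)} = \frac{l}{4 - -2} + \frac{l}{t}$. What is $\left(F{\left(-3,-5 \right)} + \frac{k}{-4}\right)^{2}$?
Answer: $\frac{1225}{36} \approx 34.028$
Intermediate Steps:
$F{\left(t,l \right)} = \frac{l}{6} + \frac{l}{t}$ ($F{\left(t,l \right)} = \frac{l}{4 - -2} + \frac{l}{t} = \frac{l}{4 + 2} + \frac{l}{t} = \frac{l}{6} + \frac{l}{t}$)
$k = -20$ ($k = 4 \left(-5\right) = -20$)
$\left(F{\left(-3,-5 \right)} + \frac{k}{-4}\right)^{2} = \left(\left(\frac{1}{6} \left(-5\right) - \frac{5}{-3}\right) - \frac{20}{-4}\right)^{2} = \left(\left(- \frac{5}{6} - - \frac{5}{3}\right) - -5\right)^{2} = \left(\left(- \frac{5}{6} + \frac{5}{3}\right) + 5\right)^{2} = \left(\frac{5}{6} + 5\right)^{2} = \left(\frac{35}{6}\right)^{2} = \frac{1225}{36}$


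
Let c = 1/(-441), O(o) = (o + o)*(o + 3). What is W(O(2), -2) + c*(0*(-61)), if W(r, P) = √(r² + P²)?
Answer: 2*√101 ≈ 20.100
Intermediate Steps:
O(o) = 2*o*(3 + o) (O(o) = (2*o)*(3 + o) = 2*o*(3 + o))
W(r, P) = √(P² + r²)
c = -1/441 ≈ -0.0022676
W(O(2), -2) + c*(0*(-61)) = √((-2)² + (2*2*(3 + 2))²) - 0*(-61) = √(4 + (2*2*5)²) - 1/441*0 = √(4 + 20²) + 0 = √(4 + 400) + 0 = √404 + 0 = 2*√101 + 0 = 2*√101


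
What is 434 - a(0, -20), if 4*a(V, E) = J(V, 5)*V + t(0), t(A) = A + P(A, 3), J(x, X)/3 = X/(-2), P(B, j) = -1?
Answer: 1737/4 ≈ 434.25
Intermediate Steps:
J(x, X) = -3*X/2 (J(x, X) = 3*(X/(-2)) = 3*(X*(-1/2)) = 3*(-X/2) = -3*X/2)
t(A) = -1 + A (t(A) = A - 1 = -1 + A)
a(V, E) = -1/4 - 15*V/8 (a(V, E) = ((-3/2*5)*V + (-1 + 0))/4 = (-15*V/2 - 1)/4 = (-1 - 15*V/2)/4 = -1/4 - 15*V/8)
434 - a(0, -20) = 434 - (-1/4 - 15/8*0) = 434 - (-1/4 + 0) = 434 - 1*(-1/4) = 434 + 1/4 = 1737/4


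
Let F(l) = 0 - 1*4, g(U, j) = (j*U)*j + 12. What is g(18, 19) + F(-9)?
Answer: 6506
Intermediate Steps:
g(U, j) = 12 + U*j² (g(U, j) = (U*j)*j + 12 = U*j² + 12 = 12 + U*j²)
F(l) = -4 (F(l) = 0 - 4 = -4)
g(18, 19) + F(-9) = (12 + 18*19²) - 4 = (12 + 18*361) - 4 = (12 + 6498) - 4 = 6510 - 4 = 6506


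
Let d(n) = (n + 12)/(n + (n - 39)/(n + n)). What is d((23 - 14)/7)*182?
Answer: -50778/281 ≈ -180.70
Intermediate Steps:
d(n) = (12 + n)/(n + (-39 + n)/(2*n)) (d(n) = (12 + n)/(n + (-39 + n)/((2*n))) = (12 + n)/(n + (-39 + n)*(1/(2*n))) = (12 + n)/(n + (-39 + n)/(2*n)))
d((23 - 14)/7)*182 = (2*((23 - 14)/7)*(12 + (23 - 14)/7)/(-39 + (23 - 14)/7 + 2*((23 - 14)/7)²))*182 = (2*(9*(⅐))*(12 + 9*(⅐))/(-39 + 9*(⅐) + 2*(9*(⅐))²))*182 = (2*(9/7)*(12 + 9/7)/(-39 + 9/7 + 2*(9/7)²))*182 = (2*(9/7)*(93/7)/(-39 + 9/7 + 2*(81/49)))*182 = (2*(9/7)*(93/7)/(-39 + 9/7 + 162/49))*182 = (2*(9/7)*(93/7)/(-1686/49))*182 = (2*(9/7)*(-49/1686)*(93/7))*182 = -279/281*182 = -50778/281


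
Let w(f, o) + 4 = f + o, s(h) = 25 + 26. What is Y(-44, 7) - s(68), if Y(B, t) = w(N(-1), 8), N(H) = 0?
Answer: -47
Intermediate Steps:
s(h) = 51
w(f, o) = -4 + f + o (w(f, o) = -4 + (f + o) = -4 + f + o)
Y(B, t) = 4 (Y(B, t) = -4 + 0 + 8 = 4)
Y(-44, 7) - s(68) = 4 - 1*51 = 4 - 51 = -47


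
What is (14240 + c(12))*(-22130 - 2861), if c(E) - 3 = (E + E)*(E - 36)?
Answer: -341551997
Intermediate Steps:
c(E) = 3 + 2*E*(-36 + E) (c(E) = 3 + (E + E)*(E - 36) = 3 + (2*E)*(-36 + E) = 3 + 2*E*(-36 + E))
(14240 + c(12))*(-22130 - 2861) = (14240 + (3 - 72*12 + 2*12²))*(-22130 - 2861) = (14240 + (3 - 864 + 2*144))*(-24991) = (14240 + (3 - 864 + 288))*(-24991) = (14240 - 573)*(-24991) = 13667*(-24991) = -341551997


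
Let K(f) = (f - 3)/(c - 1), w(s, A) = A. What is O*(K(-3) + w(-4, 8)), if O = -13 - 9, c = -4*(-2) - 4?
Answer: -132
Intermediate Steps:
c = 4 (c = 8 - 4 = 4)
K(f) = -1 + f/3 (K(f) = (f - 3)/(4 - 1) = (-3 + f)/3 = (-3 + f)*(⅓) = -1 + f/3)
O = -22
O*(K(-3) + w(-4, 8)) = -22*((-1 + (⅓)*(-3)) + 8) = -22*((-1 - 1) + 8) = -22*(-2 + 8) = -22*6 = -132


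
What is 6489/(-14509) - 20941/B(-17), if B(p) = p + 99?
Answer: -304365067/1189738 ≈ -255.83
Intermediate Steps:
B(p) = 99 + p
6489/(-14509) - 20941/B(-17) = 6489/(-14509) - 20941/(99 - 17) = 6489*(-1/14509) - 20941/82 = -6489/14509 - 20941*1/82 = -6489/14509 - 20941/82 = -304365067/1189738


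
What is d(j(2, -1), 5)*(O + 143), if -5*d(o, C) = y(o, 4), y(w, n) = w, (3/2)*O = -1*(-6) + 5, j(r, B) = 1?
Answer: -451/15 ≈ -30.067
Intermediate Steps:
O = 22/3 (O = 2*(-1*(-6) + 5)/3 = 2*(6 + 5)/3 = (⅔)*11 = 22/3 ≈ 7.3333)
d(o, C) = -o/5
d(j(2, -1), 5)*(O + 143) = (-⅕*1)*(22/3 + 143) = -⅕*451/3 = -451/15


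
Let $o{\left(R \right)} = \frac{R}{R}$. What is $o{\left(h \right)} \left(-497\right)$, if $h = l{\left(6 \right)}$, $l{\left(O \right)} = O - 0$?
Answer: $-497$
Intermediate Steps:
$l{\left(O \right)} = O$ ($l{\left(O \right)} = O + 0 = O$)
$h = 6$
$o{\left(R \right)} = 1$
$o{\left(h \right)} \left(-497\right) = 1 \left(-497\right) = -497$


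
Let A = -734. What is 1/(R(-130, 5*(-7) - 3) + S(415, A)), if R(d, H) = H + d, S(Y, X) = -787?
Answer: -1/955 ≈ -0.0010471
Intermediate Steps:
1/(R(-130, 5*(-7) - 3) + S(415, A)) = 1/(((5*(-7) - 3) - 130) - 787) = 1/(((-35 - 3) - 130) - 787) = 1/((-38 - 130) - 787) = 1/(-168 - 787) = 1/(-955) = -1/955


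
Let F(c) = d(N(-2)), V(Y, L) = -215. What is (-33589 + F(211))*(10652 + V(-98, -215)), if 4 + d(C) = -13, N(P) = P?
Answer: -350745822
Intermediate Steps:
d(C) = -17 (d(C) = -4 - 13 = -17)
F(c) = -17
(-33589 + F(211))*(10652 + V(-98, -215)) = (-33589 - 17)*(10652 - 215) = -33606*10437 = -350745822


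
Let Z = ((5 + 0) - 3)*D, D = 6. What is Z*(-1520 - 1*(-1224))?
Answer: -3552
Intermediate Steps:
Z = 12 (Z = ((5 + 0) - 3)*6 = (5 - 3)*6 = 2*6 = 12)
Z*(-1520 - 1*(-1224)) = 12*(-1520 - 1*(-1224)) = 12*(-1520 + 1224) = 12*(-296) = -3552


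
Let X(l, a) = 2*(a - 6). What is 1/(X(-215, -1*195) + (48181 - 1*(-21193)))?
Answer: 1/68972 ≈ 1.4499e-5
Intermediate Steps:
X(l, a) = -12 + 2*a (X(l, a) = 2*(-6 + a) = -12 + 2*a)
1/(X(-215, -1*195) + (48181 - 1*(-21193))) = 1/((-12 + 2*(-1*195)) + (48181 - 1*(-21193))) = 1/((-12 + 2*(-195)) + (48181 + 21193)) = 1/((-12 - 390) + 69374) = 1/(-402 + 69374) = 1/68972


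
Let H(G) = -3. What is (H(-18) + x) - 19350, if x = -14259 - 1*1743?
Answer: -35355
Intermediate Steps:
x = -16002 (x = -14259 - 1743 = -16002)
(H(-18) + x) - 19350 = (-3 - 16002) - 19350 = -16005 - 19350 = -35355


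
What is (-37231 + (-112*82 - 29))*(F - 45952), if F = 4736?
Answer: 1914235904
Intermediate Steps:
(-37231 + (-112*82 - 29))*(F - 45952) = (-37231 + (-112*82 - 29))*(4736 - 45952) = (-37231 + (-9184 - 29))*(-41216) = (-37231 - 9213)*(-41216) = -46444*(-41216) = 1914235904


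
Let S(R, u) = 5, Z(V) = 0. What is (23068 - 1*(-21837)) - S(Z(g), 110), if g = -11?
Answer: 44900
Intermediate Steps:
(23068 - 1*(-21837)) - S(Z(g), 110) = (23068 - 1*(-21837)) - 1*5 = (23068 + 21837) - 5 = 44905 - 5 = 44900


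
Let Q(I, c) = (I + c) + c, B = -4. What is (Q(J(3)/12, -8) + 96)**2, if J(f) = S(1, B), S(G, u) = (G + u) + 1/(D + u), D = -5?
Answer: 4635409/729 ≈ 6358.6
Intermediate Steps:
S(G, u) = G + u + 1/(-5 + u) (S(G, u) = (G + u) + 1/(-5 + u) = G + u + 1/(-5 + u))
J(f) = -28/9 (J(f) = (1 + (-4)**2 - 5*1 - 5*(-4) + 1*(-4))/(-5 - 4) = (1 + 16 - 5 + 20 - 4)/(-9) = -1/9*28 = -28/9)
Q(I, c) = I + 2*c
(Q(J(3)/12, -8) + 96)**2 = ((-28/9/12 + 2*(-8)) + 96)**2 = ((-28/9*1/12 - 16) + 96)**2 = ((-7/27 - 16) + 96)**2 = (-439/27 + 96)**2 = (2153/27)**2 = 4635409/729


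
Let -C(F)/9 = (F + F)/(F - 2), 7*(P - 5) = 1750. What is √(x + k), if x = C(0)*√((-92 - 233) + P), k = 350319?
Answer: √350319 ≈ 591.88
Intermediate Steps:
P = 255 (P = 5 + (⅐)*1750 = 5 + 250 = 255)
C(F) = -18*F/(-2 + F) (C(F) = -9*(F + F)/(F - 2) = -9*2*F/(-2 + F) = -18*F/(-2 + F))
x = 0 (x = (-18*0/(-2 + 0))*√((-92 - 233) + 255) = (-18*0/(-2))*√(-325 + 255) = (-18*0*(-½))*√(-70) = 0*(I*√70) = 0)
√(x + k) = √(0 + 350319) = √350319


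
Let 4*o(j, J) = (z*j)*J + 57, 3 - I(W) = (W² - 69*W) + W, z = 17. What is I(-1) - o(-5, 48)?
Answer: 3759/4 ≈ 939.75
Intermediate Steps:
I(W) = 3 - W² + 68*W (I(W) = 3 - ((W² - 69*W) + W) = 3 - (W² - 68*W) = 3 + (-W² + 68*W) = 3 - W² + 68*W)
o(j, J) = 57/4 + 17*J*j/4 (o(j, J) = ((17*j)*J + 57)/4 = (17*J*j + 57)/4 = (57 + 17*J*j)/4 = 57/4 + 17*J*j/4)
I(-1) - o(-5, 48) = (3 - 1*(-1)² + 68*(-1)) - (57/4 + (17/4)*48*(-5)) = (3 - 1*1 - 68) - (57/4 - 1020) = (3 - 1 - 68) - 1*(-4023/4) = -66 + 4023/4 = 3759/4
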